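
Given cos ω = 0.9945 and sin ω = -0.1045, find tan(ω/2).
tan(ω/2) = sin ω / (1 + cos ω) = -0.05239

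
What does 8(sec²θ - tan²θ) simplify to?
8(sec²θ - tan²θ) = 8 (using Pythagorean identity)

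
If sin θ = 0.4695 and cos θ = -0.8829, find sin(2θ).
sin(2θ) = 2 sin θ cos θ = -0.829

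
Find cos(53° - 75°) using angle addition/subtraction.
cos(53° - 75°) = cos 53° cos 75° + sin 53° sin 75° = 0.9272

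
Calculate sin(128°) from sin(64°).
sin(128°) = 2 sin 64° cos 64° = 0.788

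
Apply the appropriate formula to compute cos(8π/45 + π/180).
cos(8π/45 + π/180) = cos 8π/45 cos π/180 - sin 8π/45 sin π/180 = 0.8387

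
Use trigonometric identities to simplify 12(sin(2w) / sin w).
12(sin(2w) / sin w) = 12(2 cos w) (using Double angle)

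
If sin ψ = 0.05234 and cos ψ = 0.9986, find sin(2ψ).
sin(2ψ) = 2 sin ψ cos ψ = 0.1045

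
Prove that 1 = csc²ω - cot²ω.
RHS = 1/sin²ω - cos²ω/sin²ω = (1 - cos²ω)/sin²ω = sin²ω/sin²ω = 1 = LHS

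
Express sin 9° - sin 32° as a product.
sin 9° - sin 32° = 2 cos(20.5°) sin(-11.5°)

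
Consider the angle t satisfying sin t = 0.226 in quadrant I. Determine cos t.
cos t = √(1 - sin²t) = 0.9741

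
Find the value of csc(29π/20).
csc(29π/20) = -1.012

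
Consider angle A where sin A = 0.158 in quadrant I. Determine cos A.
cos A = √(1 - sin²A) = 0.9874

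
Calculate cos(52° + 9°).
cos(52° + 9°) = cos 52° cos 9° - sin 52° sin 9° = 0.4848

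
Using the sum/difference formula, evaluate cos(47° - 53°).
cos(47° - 53°) = cos 47° cos 53° + sin 47° sin 53° = 0.9945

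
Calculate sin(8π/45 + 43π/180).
sin(8π/45 + 43π/180) = sin 8π/45 cos 43π/180 + cos 8π/45 sin 43π/180 = (√6+√2)/4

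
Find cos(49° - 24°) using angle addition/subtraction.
cos(49° - 24°) = cos 49° cos 24° + sin 49° sin 24° = 0.9063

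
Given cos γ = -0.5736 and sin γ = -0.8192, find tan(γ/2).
tan(γ/2) = sin γ / (1 + cos γ) = -1.921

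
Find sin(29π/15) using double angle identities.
sin(29π/15) = 2 sin 29π/30 cos 29π/30 = -0.2079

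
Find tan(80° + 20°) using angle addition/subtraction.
tan(80° + 20°) = (tan 80° + tan 20°)/(1 - tan 80° tan 20°) = -5.671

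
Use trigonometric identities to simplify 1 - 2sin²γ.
1 - 2sin²γ = cos(2γ) (using Double angle)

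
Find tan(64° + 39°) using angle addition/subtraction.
tan(64° + 39°) = (tan 64° + tan 39°)/(1 - tan 64° tan 39°) = -4.331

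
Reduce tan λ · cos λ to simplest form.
tan λ · cos λ = sin λ (using Quotient identity)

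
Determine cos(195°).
cos(195°) = -(√6+√2)/4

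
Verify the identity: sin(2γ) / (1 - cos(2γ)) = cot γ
LHS = 2 sin γ cos γ / (2sin²γ) = cos γ/sin γ = cot γ = RHS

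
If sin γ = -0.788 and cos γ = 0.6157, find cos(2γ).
cos(2γ) = cos²γ - sin²γ = -0.2419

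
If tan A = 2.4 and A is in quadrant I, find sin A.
sin A = 0.9231 (using tan²A + 1 = sec²A)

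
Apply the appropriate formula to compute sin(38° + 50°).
sin(38° + 50°) = sin 38° cos 50° + cos 38° sin 50° = 0.9994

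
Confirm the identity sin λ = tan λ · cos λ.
RHS = (sin λ/cos λ) · cos λ = sin λ = LHS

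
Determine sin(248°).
sin(248°) = -0.9272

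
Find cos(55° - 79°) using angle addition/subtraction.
cos(55° - 79°) = cos 55° cos 79° + sin 55° sin 79° = 0.9135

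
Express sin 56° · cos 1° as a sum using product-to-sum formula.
sin 56° cos 1° = (1/2)[sin(56°+1°) + sin(56°-1°)]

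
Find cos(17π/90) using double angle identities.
cos(17π/90) = cos²17π/180 - sin²17π/180 = 0.829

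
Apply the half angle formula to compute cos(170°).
cos(170°) = -√((1 + cos 340°)/2) = -0.9848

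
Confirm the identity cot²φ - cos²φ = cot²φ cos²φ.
LHS = cos²φ/sin²φ - cos²φ = cos²φ(1/sin²φ - 1) = cos²φ · (1 - sin²φ)/sin²φ = cos²φ · cos²φ/sin²φ = cos²φ · cot²φ = RHS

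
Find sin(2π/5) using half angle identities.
sin(2π/5) = √((1 - cos 4π/5)/2) = 0.9511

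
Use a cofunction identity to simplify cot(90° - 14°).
cot(90° - 14°) = tan(14°)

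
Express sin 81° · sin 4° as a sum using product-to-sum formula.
sin 81° sin 4° = (1/2)[cos(81°-4°) - cos(81°+4°)]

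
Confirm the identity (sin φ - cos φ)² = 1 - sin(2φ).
LHS = sin²φ - 2 sin φ cos φ + cos²φ = (sin²φ + cos²φ) - 2 sin φ cos φ = 1 - sin(2φ) = RHS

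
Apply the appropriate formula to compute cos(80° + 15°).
cos(80° + 15°) = cos 80° cos 15° - sin 80° sin 15° = -0.08716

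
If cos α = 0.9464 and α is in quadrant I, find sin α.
sin α = 0.323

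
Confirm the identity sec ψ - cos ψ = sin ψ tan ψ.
LHS = 1/cos ψ - cos ψ = (1 - cos²ψ)/cos ψ = sin²ψ/cos ψ = sin ψ · (sin ψ/cos ψ) = sin ψ tan ψ = RHS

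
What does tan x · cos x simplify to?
tan x · cos x = sin x (using Quotient identity)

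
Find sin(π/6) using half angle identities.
sin(π/6) = √((1 - cos π/3)/2) = 1/2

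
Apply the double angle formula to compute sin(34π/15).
sin(34π/15) = 2 sin 17π/15 cos 17π/15 = 0.7431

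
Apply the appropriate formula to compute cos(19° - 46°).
cos(19° - 46°) = cos 19° cos 46° + sin 19° sin 46° = 0.891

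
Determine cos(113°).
cos(113°) = -0.3907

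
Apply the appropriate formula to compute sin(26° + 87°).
sin(26° + 87°) = sin 26° cos 87° + cos 26° sin 87° = 0.9205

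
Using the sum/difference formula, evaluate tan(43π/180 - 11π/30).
tan(43π/180 - 11π/30) = (tan 43π/180 - tan 11π/30)/(1 + tan 43π/180 tan 11π/30) = -0.4245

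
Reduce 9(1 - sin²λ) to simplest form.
9(1 - sin²λ) = 9(cos²λ) (using Pythagorean identity)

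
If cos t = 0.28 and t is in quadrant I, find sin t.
sin t = 0.96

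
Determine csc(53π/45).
csc(53π/45) = -1.887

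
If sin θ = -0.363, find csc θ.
csc θ = 1/sin θ = -2.755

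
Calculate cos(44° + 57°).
cos(44° + 57°) = cos 44° cos 57° - sin 44° sin 57° = -0.1908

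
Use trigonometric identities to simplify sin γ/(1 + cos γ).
sin γ/(1 + cos γ) = tan(γ/2) (using Half angle)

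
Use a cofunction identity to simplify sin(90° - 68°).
sin(90° - 68°) = cos(68°)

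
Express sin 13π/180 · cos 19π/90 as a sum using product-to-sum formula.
sin 13π/180 cos 19π/90 = (1/2)[sin(13π/180+19π/90) + sin(13π/180-19π/90)]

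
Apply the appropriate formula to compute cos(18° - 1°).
cos(18° - 1°) = cos 18° cos 1° + sin 18° sin 1° = 0.9563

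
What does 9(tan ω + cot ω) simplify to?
9(tan ω + cot ω) = 9(sec ω csc ω) (using Quotient identities)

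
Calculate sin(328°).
sin(328°) = -0.5299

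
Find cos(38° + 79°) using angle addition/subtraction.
cos(38° + 79°) = cos 38° cos 79° - sin 38° sin 79° = -0.454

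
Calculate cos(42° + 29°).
cos(42° + 29°) = cos 42° cos 29° - sin 42° sin 29° = 0.3256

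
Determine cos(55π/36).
cos(55π/36) = 0.08716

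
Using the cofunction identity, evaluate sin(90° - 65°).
sin(90° - 65°) = cos(65°) = 0.4226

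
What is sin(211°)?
sin(211°) = -0.515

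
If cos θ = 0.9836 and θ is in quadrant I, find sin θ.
sin θ = 0.1804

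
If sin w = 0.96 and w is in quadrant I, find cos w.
cos w = 0.28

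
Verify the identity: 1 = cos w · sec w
RHS = cos w · (1/cos w) = 1 = LHS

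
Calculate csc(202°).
csc(202°) = -2.669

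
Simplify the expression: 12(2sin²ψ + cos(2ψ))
12(2sin²ψ + cos(2ψ)) = 12 (using Double angle)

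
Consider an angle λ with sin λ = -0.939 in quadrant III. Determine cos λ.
cos λ = ±√(1 - sin²λ) = -0.3439 (negative in QIII)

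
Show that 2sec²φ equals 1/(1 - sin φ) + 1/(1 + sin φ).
RHS = [(1 + sin φ) + (1 - sin φ)] / [(1 - sin φ)(1 + sin φ)] = 2/(1 - sin²φ) = 2/cos²φ = 2sec²φ = LHS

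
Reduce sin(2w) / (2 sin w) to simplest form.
sin(2w) / (2 sin w) = cos w (using Double angle)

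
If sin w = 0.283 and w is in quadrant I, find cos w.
cos w = 0.9591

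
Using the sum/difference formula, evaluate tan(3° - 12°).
tan(3° - 12°) = (tan 3° - tan 12°)/(1 + tan 3° tan 12°) = -0.1584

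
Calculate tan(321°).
tan(321°) = -0.8098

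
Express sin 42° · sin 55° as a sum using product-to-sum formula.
sin 42° sin 55° = (1/2)[cos(42°-55°) - cos(42°+55°)]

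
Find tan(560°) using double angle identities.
tan(560°) = 2 tan 280° / (1 - tan²280°) = 0.364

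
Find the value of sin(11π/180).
sin(11π/180) = 0.1908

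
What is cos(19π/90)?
cos(19π/90) = 0.788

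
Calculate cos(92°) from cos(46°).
cos(92°) = cos²46° - sin²46° = -0.0349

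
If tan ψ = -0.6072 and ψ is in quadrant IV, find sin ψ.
sin ψ = -0.519 (using tan²ψ + 1 = sec²ψ)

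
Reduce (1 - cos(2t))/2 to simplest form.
(1 - cos(2t))/2 = sin²t (using Power reduction)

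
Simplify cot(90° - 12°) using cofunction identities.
cot(90° - 12°) = tan(12°)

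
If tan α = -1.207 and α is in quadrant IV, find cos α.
cos α = 0.638 (using tan²α + 1 = sec²α)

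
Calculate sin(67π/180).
sin(67π/180) = 0.9205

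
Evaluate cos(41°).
cos(41°) = 0.7547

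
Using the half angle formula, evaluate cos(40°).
cos(40°) = √((1 + cos 80°)/2) = 0.766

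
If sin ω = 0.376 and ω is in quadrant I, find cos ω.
cos ω = 0.9266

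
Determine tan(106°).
tan(106°) = -3.487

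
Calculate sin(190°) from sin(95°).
sin(190°) = 2 sin 95° cos 95° = -0.1736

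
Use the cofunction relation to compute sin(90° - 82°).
sin(90° - 82°) = cos(82°) = 0.1392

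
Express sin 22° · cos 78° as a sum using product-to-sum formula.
sin 22° cos 78° = (1/2)[sin(22°+78°) + sin(22°-78°)]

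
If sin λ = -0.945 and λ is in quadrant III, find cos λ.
cos λ = -0.3271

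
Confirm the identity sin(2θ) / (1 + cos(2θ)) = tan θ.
LHS = 2 sin θ cos θ / (2cos²θ) = sin θ/cos θ = tan θ = RHS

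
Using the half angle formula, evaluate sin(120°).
sin(120°) = √((1 - cos 240°)/2) = √3/2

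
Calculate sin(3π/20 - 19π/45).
sin(3π/20 - 19π/45) = sin 3π/20 cos 19π/45 - cos 3π/20 sin 19π/45 = -0.7547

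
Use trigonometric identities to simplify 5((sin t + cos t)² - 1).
5((sin t + cos t)² - 1) = 5(sin(2t)) (using Pythagorean + double angle)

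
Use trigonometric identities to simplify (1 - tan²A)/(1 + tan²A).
(1 - tan²A)/(1 + tan²A) = cos(2A) (using Double angle)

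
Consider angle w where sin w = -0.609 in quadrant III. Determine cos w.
cos w = ±√(1 - sin²w) = -0.7932 (negative in QIII)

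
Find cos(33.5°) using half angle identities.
cos(33.5°) = √((1 + cos 67°)/2) = 0.8339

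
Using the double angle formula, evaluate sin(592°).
sin(592°) = 2 sin 296° cos 296° = -0.788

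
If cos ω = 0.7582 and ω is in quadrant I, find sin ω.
sin ω = 0.652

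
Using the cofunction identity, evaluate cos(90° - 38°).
cos(90° - 38°) = sin(38°) = 0.6157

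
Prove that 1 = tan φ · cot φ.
RHS = (sin φ/cos φ) · (cos φ/sin φ) = 1 = LHS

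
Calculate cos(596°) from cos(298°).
cos(596°) = cos²298° - sin²298° = -0.5592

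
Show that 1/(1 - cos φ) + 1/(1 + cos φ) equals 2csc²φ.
LHS = [(1 + cos φ) + (1 - cos φ)] / [(1 - cos φ)(1 + cos φ)] = 2/(1 - cos²φ) = 2/sin²φ = 2csc²φ = RHS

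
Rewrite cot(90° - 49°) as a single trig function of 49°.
cot(90° - 49°) = tan(49°)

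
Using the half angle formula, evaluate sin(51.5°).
sin(51.5°) = √((1 - cos 103°)/2) = 0.7826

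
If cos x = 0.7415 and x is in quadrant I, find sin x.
sin x = 0.671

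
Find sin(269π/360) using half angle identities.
sin(269π/360) = √((1 - cos 269π/180)/2) = 0.7133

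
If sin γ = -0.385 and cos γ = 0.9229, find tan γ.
tan γ = sin γ / cos γ = -0.4172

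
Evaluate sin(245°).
sin(245°) = -0.9063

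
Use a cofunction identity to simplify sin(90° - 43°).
sin(90° - 43°) = cos(43°)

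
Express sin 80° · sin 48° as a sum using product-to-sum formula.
sin 80° sin 48° = (1/2)[cos(80°-48°) - cos(80°+48°)]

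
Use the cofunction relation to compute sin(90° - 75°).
sin(90° - 75°) = cos(75°) = (√6-√2)/4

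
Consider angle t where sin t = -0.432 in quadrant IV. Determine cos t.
cos t = √(1 - sin²t) = 0.9019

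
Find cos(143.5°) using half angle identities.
cos(143.5°) = -√((1 + cos 287°)/2) = -0.8039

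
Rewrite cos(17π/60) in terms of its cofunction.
cos(17π/60) = sin(π/2 - 17π/60) = sin(13π/60)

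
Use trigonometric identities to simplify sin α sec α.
sin α sec α = tan α (using Reciprocal + quotient)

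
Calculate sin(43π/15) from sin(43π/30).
sin(43π/15) = 2 sin 43π/30 cos 43π/30 = 0.4067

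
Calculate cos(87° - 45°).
cos(87° - 45°) = cos 87° cos 45° + sin 87° sin 45° = 0.7431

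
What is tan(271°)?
tan(271°) = -57.29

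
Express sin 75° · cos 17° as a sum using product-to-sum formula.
sin 75° cos 17° = (1/2)[sin(75°+17°) + sin(75°-17°)]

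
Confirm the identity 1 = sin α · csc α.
RHS = sin α · (1/sin α) = 1 = LHS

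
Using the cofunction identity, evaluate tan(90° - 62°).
tan(90° - 62°) = cot(62°) = 0.5317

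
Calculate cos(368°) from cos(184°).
cos(368°) = cos²184° - sin²184° = 0.9903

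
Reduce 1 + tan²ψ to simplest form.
1 + tan²ψ = sec²ψ (using Pythagorean identity)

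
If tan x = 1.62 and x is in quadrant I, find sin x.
sin x = 0.8509 (using tan²x + 1 = sec²x)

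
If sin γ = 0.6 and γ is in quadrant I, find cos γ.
cos γ = 0.8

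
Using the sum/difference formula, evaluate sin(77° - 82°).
sin(77° - 82°) = sin 77° cos 82° - cos 77° sin 82° = -0.08716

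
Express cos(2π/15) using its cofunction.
cos(2π/15) = sin(π/2 - 2π/15) = sin(11π/30)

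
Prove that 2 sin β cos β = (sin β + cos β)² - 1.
RHS = sin²β + 2 sin β cos β + cos²β - 1 = (sin²β + cos²β) + 2 sin β cos β - 1 = 1 + 2 sin β cos β - 1 = 2 sin β cos β = LHS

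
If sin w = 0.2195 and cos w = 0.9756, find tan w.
tan w = sin w / cos w = 0.225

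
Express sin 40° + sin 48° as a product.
sin 40° + sin 48° = 2 sin(44°) cos(-4°)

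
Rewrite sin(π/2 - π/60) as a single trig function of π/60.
sin(π/2 - π/60) = cos(π/60)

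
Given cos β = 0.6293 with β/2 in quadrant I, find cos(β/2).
cos(β/2) = ±√((1 + cos β)/2); positive since β/2 ∈ QI, so cos(β/2) = 0.9026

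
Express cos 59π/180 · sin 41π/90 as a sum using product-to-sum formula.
cos 59π/180 sin 41π/90 = (1/2)[sin(59π/180+41π/90) - sin(59π/180-41π/90)]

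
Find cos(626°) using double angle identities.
cos(626°) = cos²313° - sin²313° = -0.06976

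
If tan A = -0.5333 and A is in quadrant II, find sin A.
sin A = 0.4706 (using tan²A + 1 = sec²A)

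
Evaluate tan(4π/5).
tan(4π/5) = -0.7265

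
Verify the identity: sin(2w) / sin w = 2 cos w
LHS = 2 sin w cos w / sin w = 2 cos w = RHS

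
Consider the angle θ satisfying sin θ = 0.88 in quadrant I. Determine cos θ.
cos θ = √(1 - sin²θ) = 0.475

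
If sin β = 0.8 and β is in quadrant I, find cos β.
cos β = 0.6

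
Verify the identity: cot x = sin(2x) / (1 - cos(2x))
RHS = 2 sin x cos x / (2sin²x) = cos x/sin x = cot x = LHS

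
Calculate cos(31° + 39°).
cos(31° + 39°) = cos 31° cos 39° - sin 31° sin 39° = 0.342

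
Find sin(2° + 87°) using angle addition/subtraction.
sin(2° + 87°) = sin 2° cos 87° + cos 2° sin 87° = 0.9998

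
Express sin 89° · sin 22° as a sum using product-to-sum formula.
sin 89° sin 22° = (1/2)[cos(89°-22°) - cos(89°+22°)]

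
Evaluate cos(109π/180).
cos(109π/180) = -0.3256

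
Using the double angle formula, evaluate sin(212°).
sin(212°) = 2 sin 106° cos 106° = -0.5299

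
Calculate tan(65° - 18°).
tan(65° - 18°) = (tan 65° - tan 18°)/(1 + tan 65° tan 18°) = 1.072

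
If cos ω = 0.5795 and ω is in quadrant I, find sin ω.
sin ω = 0.815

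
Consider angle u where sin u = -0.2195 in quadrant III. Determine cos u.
cos u = ±√(1 - sin²u) = -0.9756 (negative in QIII)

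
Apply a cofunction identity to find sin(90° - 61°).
sin(90° - 61°) = cos(61°) = 0.4848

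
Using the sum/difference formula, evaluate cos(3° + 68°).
cos(3° + 68°) = cos 3° cos 68° - sin 3° sin 68° = 0.3256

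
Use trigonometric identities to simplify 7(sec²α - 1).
7(sec²α - 1) = 7(tan²α) (using Pythagorean identity)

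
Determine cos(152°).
cos(152°) = -0.8829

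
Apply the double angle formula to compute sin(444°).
sin(444°) = 2 sin 222° cos 222° = 0.9945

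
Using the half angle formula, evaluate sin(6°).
sin(6°) = √((1 - cos 12°)/2) = 0.1045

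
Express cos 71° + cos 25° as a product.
cos 71° + cos 25° = 2 cos(48°) cos(23°)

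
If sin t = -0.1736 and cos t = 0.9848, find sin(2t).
sin(2t) = 2 sin t cos t = -0.3419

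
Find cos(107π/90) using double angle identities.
cos(107π/90) = cos²107π/180 - sin²107π/180 = -0.829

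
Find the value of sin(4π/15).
sin(4π/15) = 0.7431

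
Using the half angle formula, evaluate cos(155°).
cos(155°) = -√((1 + cos 310°)/2) = -0.9063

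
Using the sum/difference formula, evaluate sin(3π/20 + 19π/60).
sin(3π/20 + 19π/60) = sin 3π/20 cos 19π/60 + cos 3π/20 sin 19π/60 = 0.9945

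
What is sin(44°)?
sin(44°) = 0.6947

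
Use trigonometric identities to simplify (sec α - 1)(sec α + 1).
(sec α - 1)(sec α + 1) = tan²α (using Diff. of squares)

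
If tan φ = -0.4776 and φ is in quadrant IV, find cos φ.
cos φ = 0.9024 (using tan²φ + 1 = sec²φ)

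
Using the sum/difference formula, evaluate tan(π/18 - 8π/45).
tan(π/18 - 8π/45) = (tan π/18 - tan 8π/45)/(1 + tan π/18 tan 8π/45) = -0.404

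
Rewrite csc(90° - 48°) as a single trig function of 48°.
csc(90° - 48°) = sec(48°)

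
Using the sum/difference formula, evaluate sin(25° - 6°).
sin(25° - 6°) = sin 25° cos 6° - cos 25° sin 6° = 0.3256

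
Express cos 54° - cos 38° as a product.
cos 54° - cos 38° = -2 sin(46°) sin(8°)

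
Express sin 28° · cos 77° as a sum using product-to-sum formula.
sin 28° cos 77° = (1/2)[sin(28°+77°) + sin(28°-77°)]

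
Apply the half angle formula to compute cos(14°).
cos(14°) = √((1 + cos 28°)/2) = 0.9703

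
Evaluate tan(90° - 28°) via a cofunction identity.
tan(90° - 28°) = cot(28°) = 1.881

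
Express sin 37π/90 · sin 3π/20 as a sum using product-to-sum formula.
sin 37π/90 sin 3π/20 = (1/2)[cos(37π/90-3π/20) - cos(37π/90+3π/20)]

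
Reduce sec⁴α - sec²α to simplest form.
sec⁴α - sec²α = tan⁴α + tan²α (using Pythagorean)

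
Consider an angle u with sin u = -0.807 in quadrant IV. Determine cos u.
cos u = √(1 - sin²u) = 0.5906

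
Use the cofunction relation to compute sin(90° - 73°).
sin(90° - 73°) = cos(73°) = 0.2924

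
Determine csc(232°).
csc(232°) = -1.269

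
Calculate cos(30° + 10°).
cos(30° + 10°) = cos 30° cos 10° - sin 30° sin 10° = 0.766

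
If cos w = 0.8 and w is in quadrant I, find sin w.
sin w = 0.6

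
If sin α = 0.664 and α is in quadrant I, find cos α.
cos α = 0.7477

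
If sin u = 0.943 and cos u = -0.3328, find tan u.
tan u = sin u / cos u = -2.834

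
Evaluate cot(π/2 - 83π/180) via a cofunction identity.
cot(π/2 - 83π/180) = tan(83π/180) = 8.144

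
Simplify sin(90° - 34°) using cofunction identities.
sin(90° - 34°) = cos(34°)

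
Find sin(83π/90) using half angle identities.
sin(83π/90) = √((1 - cos 83π/45)/2) = 0.2419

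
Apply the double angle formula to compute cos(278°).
cos(278°) = cos²139° - sin²139° = 0.1392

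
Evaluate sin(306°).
sin(306°) = -0.809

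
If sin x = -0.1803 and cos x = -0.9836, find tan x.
tan x = sin x / cos x = 0.1833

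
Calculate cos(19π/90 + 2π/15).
cos(19π/90 + 2π/15) = cos 19π/90 cos 2π/15 - sin 19π/90 sin 2π/15 = 0.4695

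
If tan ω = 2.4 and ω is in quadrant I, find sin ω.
sin ω = 0.9231 (using tan²ω + 1 = sec²ω)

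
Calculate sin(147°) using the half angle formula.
sin(147°) = √((1 - cos 294°)/2) = 0.5446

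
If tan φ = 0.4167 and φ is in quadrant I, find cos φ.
cos φ = 0.9231 (using tan²φ + 1 = sec²φ)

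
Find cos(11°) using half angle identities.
cos(11°) = √((1 + cos 22°)/2) = 0.9816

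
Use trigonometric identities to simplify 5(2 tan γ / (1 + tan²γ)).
5(2 tan γ / (1 + tan²γ)) = 5(sin(2γ)) (using Double angle)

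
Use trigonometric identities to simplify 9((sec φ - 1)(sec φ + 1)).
9((sec φ - 1)(sec φ + 1)) = 9(tan²φ) (using Diff. of squares)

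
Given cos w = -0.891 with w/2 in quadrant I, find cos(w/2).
cos(w/2) = ±√((1 + cos w)/2); positive since w/2 ∈ QI, so cos(w/2) = 0.2335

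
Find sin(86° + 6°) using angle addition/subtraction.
sin(86° + 6°) = sin 86° cos 6° + cos 86° sin 6° = 0.9994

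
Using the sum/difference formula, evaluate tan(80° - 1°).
tan(80° - 1°) = (tan 80° - tan 1°)/(1 + tan 80° tan 1°) = 5.145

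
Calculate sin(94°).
sin(94°) = 0.9976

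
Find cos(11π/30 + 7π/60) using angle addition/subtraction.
cos(11π/30 + 7π/60) = cos 11π/30 cos 7π/60 - sin 11π/30 sin 7π/60 = 0.05234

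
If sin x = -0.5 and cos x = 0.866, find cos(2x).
cos(2x) = cos²x - sin²x = 0.5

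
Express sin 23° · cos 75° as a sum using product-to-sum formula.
sin 23° cos 75° = (1/2)[sin(23°+75°) + sin(23°-75°)]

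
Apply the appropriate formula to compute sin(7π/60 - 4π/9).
sin(7π/60 - 4π/9) = sin 7π/60 cos 4π/9 - cos 7π/60 sin 4π/9 = -0.8572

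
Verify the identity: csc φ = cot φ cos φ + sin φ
RHS = cos²φ/sin φ + sin φ = (cos²φ + sin²φ)/sin φ = 1/sin φ = csc φ = LHS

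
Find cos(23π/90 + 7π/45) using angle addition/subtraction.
cos(23π/90 + 7π/45) = cos 23π/90 cos 7π/45 - sin 23π/90 sin 7π/45 = 0.2756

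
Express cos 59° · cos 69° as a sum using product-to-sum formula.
cos 59° cos 69° = (1/2)[cos(59°-69°) + cos(59°+69°)]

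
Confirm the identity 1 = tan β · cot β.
RHS = (sin β/cos β) · (cos β/sin β) = 1 = LHS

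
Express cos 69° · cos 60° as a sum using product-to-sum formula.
cos 69° cos 60° = (1/2)[cos(69°-60°) + cos(69°+60°)]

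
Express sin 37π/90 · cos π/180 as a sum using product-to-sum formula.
sin 37π/90 cos π/180 = (1/2)[sin(37π/90+π/180) + sin(37π/90-π/180)]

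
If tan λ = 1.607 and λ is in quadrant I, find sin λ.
sin λ = 0.849 (using tan²λ + 1 = sec²λ)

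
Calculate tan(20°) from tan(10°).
tan(20°) = 2 tan 10° / (1 - tan²10°) = 0.364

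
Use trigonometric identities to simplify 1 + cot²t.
1 + cot²t = csc²t (using Pythagorean identity)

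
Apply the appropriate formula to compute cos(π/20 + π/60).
cos(π/20 + π/60) = cos π/20 cos π/60 - sin π/20 sin π/60 = 0.9781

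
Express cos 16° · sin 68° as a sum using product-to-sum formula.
cos 16° sin 68° = (1/2)[sin(16°+68°) - sin(16°-68°)]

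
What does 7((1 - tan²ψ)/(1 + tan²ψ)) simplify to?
7((1 - tan²ψ)/(1 + tan²ψ)) = 7(cos(2ψ)) (using Double angle)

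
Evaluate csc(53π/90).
csc(53π/90) = 1.04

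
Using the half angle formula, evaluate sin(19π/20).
sin(19π/20) = √((1 - cos 19π/10)/2) = 0.1564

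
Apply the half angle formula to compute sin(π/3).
sin(π/3) = √((1 - cos 2π/3)/2) = √3/2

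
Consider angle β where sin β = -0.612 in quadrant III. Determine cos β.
cos β = ±√(1 - sin²β) = -0.7909 (negative in QIII)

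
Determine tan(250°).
tan(250°) = 2.747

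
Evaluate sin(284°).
sin(284°) = -0.9703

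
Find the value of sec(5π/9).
sec(5π/9) = -5.759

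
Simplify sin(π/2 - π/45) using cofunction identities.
sin(π/2 - π/45) = cos(π/45)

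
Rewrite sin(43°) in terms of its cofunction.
sin(43°) = cos(90° - 43°) = cos(47°)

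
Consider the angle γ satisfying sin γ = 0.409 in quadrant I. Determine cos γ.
cos γ = √(1 - sin²γ) = 0.9125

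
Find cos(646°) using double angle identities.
cos(646°) = cos²323° - sin²323° = 0.2756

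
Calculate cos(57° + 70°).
cos(57° + 70°) = cos 57° cos 70° - sin 57° sin 70° = -0.6018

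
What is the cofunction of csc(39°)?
csc(39°) = sec(90° - 39°) = sec(51°)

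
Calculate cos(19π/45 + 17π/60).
cos(19π/45 + 17π/60) = cos 19π/45 cos 17π/60 - sin 19π/45 sin 17π/60 = -0.6018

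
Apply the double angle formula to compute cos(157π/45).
cos(157π/45) = cos²157π/90 - sin²157π/90 = -0.0349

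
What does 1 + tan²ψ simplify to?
1 + tan²ψ = sec²ψ (using Pythagorean identity)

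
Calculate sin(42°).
sin(42°) = 0.6691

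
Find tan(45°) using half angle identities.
tan(45°) = sin 90° / (1 + cos 90°) = 1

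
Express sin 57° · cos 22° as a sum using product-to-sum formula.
sin 57° cos 22° = (1/2)[sin(57°+22°) + sin(57°-22°)]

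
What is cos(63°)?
cos(63°) = 0.454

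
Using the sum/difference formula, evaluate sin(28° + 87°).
sin(28° + 87°) = sin 28° cos 87° + cos 28° sin 87° = 0.9063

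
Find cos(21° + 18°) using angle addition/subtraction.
cos(21° + 18°) = cos 21° cos 18° - sin 21° sin 18° = 0.7771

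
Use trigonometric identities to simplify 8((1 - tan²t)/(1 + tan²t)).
8((1 - tan²t)/(1 + tan²t)) = 8(cos(2t)) (using Double angle)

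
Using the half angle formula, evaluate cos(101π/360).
cos(101π/360) = √((1 + cos 101π/180)/2) = 0.6361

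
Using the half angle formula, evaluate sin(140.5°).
sin(140.5°) = √((1 - cos 281°)/2) = 0.6361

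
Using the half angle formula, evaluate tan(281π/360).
tan(281π/360) = sin 281π/180 / (1 + cos 281π/180) = -0.8243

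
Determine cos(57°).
cos(57°) = 0.5446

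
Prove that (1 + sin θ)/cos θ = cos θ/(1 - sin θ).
LHS = (1 + sin θ)(1 - sin θ) / (cos θ(1 - sin θ)) = (1 - sin²θ) / (cos θ(1 - sin θ)) = cos²θ / (cos θ(1 - sin θ)) = cos θ/(1 - sin θ) = RHS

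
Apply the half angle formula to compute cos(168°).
cos(168°) = -√((1 + cos 336°)/2) = -0.9781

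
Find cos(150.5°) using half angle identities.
cos(150.5°) = -√((1 + cos 301°)/2) = -0.8704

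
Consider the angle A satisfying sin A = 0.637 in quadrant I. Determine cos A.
cos A = √(1 - sin²A) = 0.7709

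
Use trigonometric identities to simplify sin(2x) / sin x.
sin(2x) / sin x = 2 cos x (using Double angle)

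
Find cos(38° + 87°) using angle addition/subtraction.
cos(38° + 87°) = cos 38° cos 87° - sin 38° sin 87° = -0.5736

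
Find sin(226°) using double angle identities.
sin(226°) = 2 sin 113° cos 113° = -0.7193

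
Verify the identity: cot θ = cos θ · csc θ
RHS = cos θ · (1/sin θ) = cos θ/sin θ = cot θ = LHS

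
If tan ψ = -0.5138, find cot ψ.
cot ψ = 1/tan ψ = -1.946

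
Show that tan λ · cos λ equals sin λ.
LHS = (sin λ/cos λ) · cos λ = sin λ = RHS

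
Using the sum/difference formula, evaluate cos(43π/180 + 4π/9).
cos(43π/180 + 4π/9) = cos 43π/180 cos 4π/9 - sin 43π/180 sin 4π/9 = -0.5446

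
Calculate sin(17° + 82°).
sin(17° + 82°) = sin 17° cos 82° + cos 17° sin 82° = 0.9877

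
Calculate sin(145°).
sin(145°) = 0.5736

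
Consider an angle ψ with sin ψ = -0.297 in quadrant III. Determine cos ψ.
cos ψ = ±√(1 - sin²ψ) = -0.9549 (negative in QIII)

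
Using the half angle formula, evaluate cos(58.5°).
cos(58.5°) = √((1 + cos 117°)/2) = 0.5225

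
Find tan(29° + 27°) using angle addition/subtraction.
tan(29° + 27°) = (tan 29° + tan 27°)/(1 - tan 29° tan 27°) = 1.483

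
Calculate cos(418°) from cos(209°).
cos(418°) = 1 - 2sin²209° = 0.5299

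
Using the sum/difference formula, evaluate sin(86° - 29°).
sin(86° - 29°) = sin 86° cos 29° - cos 86° sin 29° = 0.8387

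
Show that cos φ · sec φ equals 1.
LHS = cos φ · (1/cos φ) = 1 = RHS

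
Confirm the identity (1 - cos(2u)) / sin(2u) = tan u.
LHS = 2sin²u / (2 sin u cos u) = sin u/cos u = tan u = RHS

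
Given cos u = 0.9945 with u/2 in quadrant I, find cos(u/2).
cos(u/2) = ±√((1 + cos u)/2); positive since u/2 ∈ QI, so cos(u/2) = 0.9986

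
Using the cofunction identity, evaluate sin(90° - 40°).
sin(90° - 40°) = cos(40°) = 0.766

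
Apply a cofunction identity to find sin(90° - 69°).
sin(90° - 69°) = cos(69°) = 0.3584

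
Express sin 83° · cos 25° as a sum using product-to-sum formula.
sin 83° cos 25° = (1/2)[sin(83°+25°) + sin(83°-25°)]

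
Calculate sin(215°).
sin(215°) = -0.5736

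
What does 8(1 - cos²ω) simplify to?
8(1 - cos²ω) = 8(sin²ω) (using Pythagorean identity)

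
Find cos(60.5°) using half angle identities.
cos(60.5°) = √((1 + cos 121°)/2) = 0.4924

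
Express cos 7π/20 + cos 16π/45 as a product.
cos 7π/20 + cos 16π/45 = 2 cos(127π/360) cos(-π/360)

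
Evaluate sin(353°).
sin(353°) = -0.1219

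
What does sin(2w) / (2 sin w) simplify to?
sin(2w) / (2 sin w) = cos w (using Double angle)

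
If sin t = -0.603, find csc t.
csc t = 1/sin t = -1.658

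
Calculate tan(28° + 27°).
tan(28° + 27°) = (tan 28° + tan 27°)/(1 - tan 28° tan 27°) = 1.428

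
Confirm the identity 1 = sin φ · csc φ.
RHS = sin φ · (1/sin φ) = 1 = LHS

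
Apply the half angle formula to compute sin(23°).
sin(23°) = √((1 - cos 46°)/2) = 0.3907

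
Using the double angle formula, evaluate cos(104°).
cos(104°) = cos²52° - sin²52° = -0.2419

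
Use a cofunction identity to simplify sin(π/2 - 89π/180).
sin(π/2 - 89π/180) = cos(89π/180)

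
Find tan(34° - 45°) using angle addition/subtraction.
tan(34° - 45°) = (tan 34° - tan 45°)/(1 + tan 34° tan 45°) = -0.1944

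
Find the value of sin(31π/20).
sin(31π/20) = -0.9877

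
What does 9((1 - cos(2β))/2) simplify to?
9((1 - cos(2β))/2) = 9(sin²β) (using Power reduction)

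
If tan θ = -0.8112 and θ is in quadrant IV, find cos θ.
cos θ = 0.7766 (using tan²θ + 1 = sec²θ)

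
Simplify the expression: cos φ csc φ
cos φ csc φ = cot φ (using Reciprocal + quotient)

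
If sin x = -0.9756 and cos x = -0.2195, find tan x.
tan x = sin x / cos x = 4.445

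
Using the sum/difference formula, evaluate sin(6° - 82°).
sin(6° - 82°) = sin 6° cos 82° - cos 6° sin 82° = -0.9703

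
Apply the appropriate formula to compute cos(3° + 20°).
cos(3° + 20°) = cos 3° cos 20° - sin 3° sin 20° = 0.9205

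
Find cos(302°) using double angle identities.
cos(302°) = cos²151° - sin²151° = 0.5299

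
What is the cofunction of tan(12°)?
tan(12°) = cot(90° - 12°) = cot(78°)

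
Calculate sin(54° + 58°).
sin(54° + 58°) = sin 54° cos 58° + cos 54° sin 58° = 0.9272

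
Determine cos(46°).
cos(46°) = 0.6947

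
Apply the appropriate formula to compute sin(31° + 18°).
sin(31° + 18°) = sin 31° cos 18° + cos 31° sin 18° = 0.7547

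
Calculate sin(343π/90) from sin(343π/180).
sin(343π/90) = 2 sin 343π/180 cos 343π/180 = -0.5592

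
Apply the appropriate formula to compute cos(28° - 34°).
cos(28° - 34°) = cos 28° cos 34° + sin 28° sin 34° = 0.9945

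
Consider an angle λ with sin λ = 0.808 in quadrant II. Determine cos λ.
cos λ = ±√(1 - sin²λ) = -0.5892 (negative in QII)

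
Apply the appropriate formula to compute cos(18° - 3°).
cos(18° - 3°) = cos 18° cos 3° + sin 18° sin 3° = (√6+√2)/4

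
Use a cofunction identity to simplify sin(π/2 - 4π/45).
sin(π/2 - 4π/45) = cos(4π/45)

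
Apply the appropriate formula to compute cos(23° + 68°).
cos(23° + 68°) = cos 23° cos 68° - sin 23° sin 68° = -0.01745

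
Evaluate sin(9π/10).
sin(9π/10) = 0.309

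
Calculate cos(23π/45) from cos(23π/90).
cos(23π/45) = cos²23π/90 - sin²23π/90 = -0.0349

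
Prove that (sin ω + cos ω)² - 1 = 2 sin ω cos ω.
LHS = sin²ω + 2 sin ω cos ω + cos²ω - 1 = (sin²ω + cos²ω) + 2 sin ω cos ω - 1 = 1 + 2 sin ω cos ω - 1 = 2 sin ω cos ω = RHS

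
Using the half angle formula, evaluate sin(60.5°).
sin(60.5°) = √((1 - cos 121°)/2) = 0.8704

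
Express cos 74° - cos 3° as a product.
cos 74° - cos 3° = -2 sin(38.5°) sin(35.5°)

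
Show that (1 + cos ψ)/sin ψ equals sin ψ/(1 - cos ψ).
RHS = sin ψ(1 + cos ψ) / ((1 - cos ψ)(1 + cos ψ)) = sin ψ(1 + cos ψ) / (1 - cos²ψ) = sin ψ(1 + cos ψ) / sin²ψ = (1 + cos ψ)/sin ψ = LHS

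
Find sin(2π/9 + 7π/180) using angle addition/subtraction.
sin(2π/9 + 7π/180) = sin 2π/9 cos 7π/180 + cos 2π/9 sin 7π/180 = 0.7314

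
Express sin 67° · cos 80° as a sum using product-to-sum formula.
sin 67° cos 80° = (1/2)[sin(67°+80°) + sin(67°-80°)]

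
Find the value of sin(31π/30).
sin(31π/30) = -0.1045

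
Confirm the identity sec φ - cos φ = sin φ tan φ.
LHS = 1/cos φ - cos φ = (1 - cos²φ)/cos φ = sin²φ/cos φ = sin φ · (sin φ/cos φ) = sin φ tan φ = RHS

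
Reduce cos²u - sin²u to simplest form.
cos²u - sin²u = cos(2u) (using Double angle)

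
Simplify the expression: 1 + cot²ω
1 + cot²ω = csc²ω (using Pythagorean identity)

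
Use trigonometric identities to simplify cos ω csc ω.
cos ω csc ω = cot ω (using Reciprocal + quotient)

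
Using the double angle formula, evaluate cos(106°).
cos(106°) = cos²53° - sin²53° = -0.2756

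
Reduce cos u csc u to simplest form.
cos u csc u = cot u (using Reciprocal + quotient)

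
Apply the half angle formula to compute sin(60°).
sin(60°) = √((1 - cos 120°)/2) = √3/2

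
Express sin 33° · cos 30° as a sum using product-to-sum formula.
sin 33° cos 30° = (1/2)[sin(33°+30°) + sin(33°-30°)]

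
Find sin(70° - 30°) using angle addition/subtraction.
sin(70° - 30°) = sin 70° cos 30° - cos 70° sin 30° = 0.6428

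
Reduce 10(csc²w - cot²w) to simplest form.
10(csc²w - cot²w) = 10 (using Pythagorean identity)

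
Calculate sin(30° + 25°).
sin(30° + 25°) = sin 30° cos 25° + cos 30° sin 25° = 0.8192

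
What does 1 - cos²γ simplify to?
1 - cos²γ = sin²γ (using Pythagorean identity)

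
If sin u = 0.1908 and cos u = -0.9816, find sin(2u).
sin(2u) = 2 sin u cos u = -0.3746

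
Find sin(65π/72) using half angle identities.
sin(65π/72) = √((1 - cos 65π/36)/2) = 0.3007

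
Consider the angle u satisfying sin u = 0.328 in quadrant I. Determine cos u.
cos u = √(1 - sin²u) = 0.9447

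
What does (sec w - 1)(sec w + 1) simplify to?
(sec w - 1)(sec w + 1) = tan²w (using Diff. of squares)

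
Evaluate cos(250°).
cos(250°) = -0.342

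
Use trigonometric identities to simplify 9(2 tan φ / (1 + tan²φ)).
9(2 tan φ / (1 + tan²φ)) = 9(sin(2φ)) (using Double angle)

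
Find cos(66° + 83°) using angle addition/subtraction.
cos(66° + 83°) = cos 66° cos 83° - sin 66° sin 83° = -0.8572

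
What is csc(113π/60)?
csc(113π/60) = -2.79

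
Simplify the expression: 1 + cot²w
1 + cot²w = csc²w (using Pythagorean identity)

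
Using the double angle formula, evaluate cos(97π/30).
cos(97π/30) = cos²97π/60 - sin²97π/60 = -0.7431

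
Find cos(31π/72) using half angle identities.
cos(31π/72) = √((1 + cos 31π/36)/2) = 0.2164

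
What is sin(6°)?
sin(6°) = 0.1045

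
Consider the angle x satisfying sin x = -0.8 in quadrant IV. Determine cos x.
cos x = √(1 - sin²x) = 0.6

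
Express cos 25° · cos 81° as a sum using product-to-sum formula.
cos 25° cos 81° = (1/2)[cos(25°-81°) + cos(25°+81°)]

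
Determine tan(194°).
tan(194°) = 0.2493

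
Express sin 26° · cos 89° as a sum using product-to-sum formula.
sin 26° cos 89° = (1/2)[sin(26°+89°) + sin(26°-89°)]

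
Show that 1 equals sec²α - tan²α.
RHS = 1/cos²α - sin²α/cos²α = (1 - sin²α)/cos²α = cos²α/cos²α = 1 = LHS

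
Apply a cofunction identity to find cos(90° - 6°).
cos(90° - 6°) = sin(6°) = 0.1045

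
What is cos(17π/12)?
cos(17π/12) = -(√6-√2)/4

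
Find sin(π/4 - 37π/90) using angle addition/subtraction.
sin(π/4 - 37π/90) = sin π/4 cos 37π/90 - cos π/4 sin 37π/90 = -0.4848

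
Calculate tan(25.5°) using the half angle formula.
tan(25.5°) = sin 51° / (1 + cos 51°) = 0.477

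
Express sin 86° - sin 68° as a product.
sin 86° - sin 68° = 2 cos(77°) sin(9°)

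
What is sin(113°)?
sin(113°) = 0.9205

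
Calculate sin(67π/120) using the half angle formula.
sin(67π/120) = √((1 - cos 67π/60)/2) = 0.9833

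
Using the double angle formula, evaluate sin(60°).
sin(60°) = 2 sin 30° cos 30° = √3/2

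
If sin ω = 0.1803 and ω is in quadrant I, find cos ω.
cos ω = 0.9836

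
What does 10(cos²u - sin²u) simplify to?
10(cos²u - sin²u) = 10(cos(2u)) (using Double angle)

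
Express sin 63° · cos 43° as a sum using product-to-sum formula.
sin 63° cos 43° = (1/2)[sin(63°+43°) + sin(63°-43°)]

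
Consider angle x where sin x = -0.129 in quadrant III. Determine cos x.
cos x = ±√(1 - sin²x) = -0.9916 (negative in QIII)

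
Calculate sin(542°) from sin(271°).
sin(542°) = 2 sin 271° cos 271° = -0.0349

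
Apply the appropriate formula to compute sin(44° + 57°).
sin(44° + 57°) = sin 44° cos 57° + cos 44° sin 57° = 0.9816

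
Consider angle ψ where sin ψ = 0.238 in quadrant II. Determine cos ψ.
cos ψ = ±√(1 - sin²ψ) = -0.9713 (negative in QII)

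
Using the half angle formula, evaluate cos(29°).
cos(29°) = √((1 + cos 58°)/2) = 0.8746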